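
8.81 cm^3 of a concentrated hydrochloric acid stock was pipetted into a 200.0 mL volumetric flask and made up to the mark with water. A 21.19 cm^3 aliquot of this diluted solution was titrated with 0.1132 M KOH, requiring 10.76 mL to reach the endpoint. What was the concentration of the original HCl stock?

n(KOH) = 0.1132 x 0.01076 = 0.001218 mol.
n(HCl) in the aliquot = 0.001218 mol.
[diluted HCl] = 0.001218 / 0.02119 = 0.05748 M.
Dilution factor = 200.0/8.810 = 22.70, so [stock] = 0.05748 x 22.70 = 1.30 M.

1.30 M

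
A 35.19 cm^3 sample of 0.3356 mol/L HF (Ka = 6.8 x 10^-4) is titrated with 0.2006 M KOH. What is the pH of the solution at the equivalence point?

8.13

n(HF) = 0.3356 x 0.03519 = 0.01181 mol; V(KOH) at equivalence = 0.01181/0.2006 = 0.05887 L.
At equivalence all the acid is converted to F-; total volume = 0.03519 + 0.05887 = 0.09406 L, so [F-] = 0.01181/0.09406 = 0.1256 M.
Kb = Kw/Ka = 1.0e-14 / 6.8 x 10^-4 = 1.47e-11.
[OH^-] = sqrt(Kb x [F-]) = sqrt(1.47e-11 x 0.1256) = 1.36e-6 M.
pOH = 5.87, so pH = 14.00 - 5.87 = 8.13.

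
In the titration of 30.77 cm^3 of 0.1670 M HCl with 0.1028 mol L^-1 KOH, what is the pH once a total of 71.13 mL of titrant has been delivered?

n(acid) = 0.1670 x 0.03077 = 0.005139 mol; n(KOH) added = 0.1028 x 0.07113 = 0.007312 mol.
Base is in excess by 0.007312 - 0.005139 = 0.002174 mol in a total volume of 0.1019 L.
[OH^-] = 0.002174/0.1019 = 0.02133 M, so pOH = 1.67 and pH = 14.00 - 1.67 = 12.33.

12.33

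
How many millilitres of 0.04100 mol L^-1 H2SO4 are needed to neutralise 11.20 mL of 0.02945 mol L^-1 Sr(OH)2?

8.04 mL

n(Sr(OH)2) = 0.02945 mol/L x 0.01120 L = 0.0003298 mol.
At equivalence n(H2SO4) = n(Sr(OH)2) = 0.0003298 mol.
V(H2SO4) = 0.0003298 / 0.04100 = 0.008045 L = 8.04 mL.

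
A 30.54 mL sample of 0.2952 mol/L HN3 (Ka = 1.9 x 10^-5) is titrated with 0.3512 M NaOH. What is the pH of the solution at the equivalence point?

8.96

n(HN3) = 0.2952 x 0.03054 = 0.009015 mol; V(NaOH) at equivalence = 0.009015/0.3512 = 0.02567 L.
At equivalence all the acid is converted to N3-; total volume = 0.03054 + 0.02567 = 0.05621 L, so [N3-] = 0.009015/0.05621 = 0.1604 M.
Kb = Kw/Ka = 1.0e-14 / 1.9 x 10^-5 = 5.26e-10.
[OH^-] = sqrt(Kb x [N3-]) = sqrt(5.26e-10 x 0.1604) = 9.19e-6 M.
pOH = 5.04, so pH = 14.00 - 5.04 = 8.96.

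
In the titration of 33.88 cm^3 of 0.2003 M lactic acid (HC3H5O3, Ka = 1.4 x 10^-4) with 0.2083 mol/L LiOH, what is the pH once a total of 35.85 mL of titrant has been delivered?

11.99

n(acid) = 0.2003 x 0.03388 = 0.006786 mol; n(LiOH) added = 0.2083 x 0.03585 = 0.007468 mol.
Base is in excess by 0.007468 - 0.006786 = 0.0006814 mol in a total volume of 0.06973 L.
[OH^-] = 0.0006814/0.06973 = 0.009772 M, so pOH = 2.01 and pH = 14.00 - 2.01 = 11.99.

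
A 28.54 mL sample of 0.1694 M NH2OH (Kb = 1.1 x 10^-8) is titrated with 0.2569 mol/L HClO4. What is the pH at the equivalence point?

3.52

n(NH2OH) = 0.1694 x 0.02854 = 0.004835 mol; V(HClO4) at equivalence = 0.004835/0.2569 = 0.01882 L.
At equivalence the base is fully converted to NH3OH+; total volume = 0.04736 L, so [NH3OH+] = 0.004835/0.04736 = 0.1021 M.
Ka(NH3OH+) = Kw/Kb = 1.0e-14 / 1.1 x 10^-8 = 9.09e-7.
[H^+] = sqrt(Ka x [NH3OH+]) = sqrt(9.09e-7 x 0.1021) = 0.000305 M.
pH = -log(0.000305) = 3.52.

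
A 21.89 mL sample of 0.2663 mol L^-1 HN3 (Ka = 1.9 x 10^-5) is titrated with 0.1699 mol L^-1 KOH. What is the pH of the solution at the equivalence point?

8.87

n(HN3) = 0.2663 x 0.02189 = 0.005829 mol; V(KOH) at equivalence = 0.005829/0.1699 = 0.03431 L.
At equivalence all the acid is converted to N3-; total volume = 0.02189 + 0.03431 = 0.05620 L, so [N3-] = 0.005829/0.05620 = 0.1037 M.
Kb = Kw/Ka = 1.0e-14 / 1.9 x 10^-5 = 5.26e-10.
[OH^-] = sqrt(Kb x [N3-]) = sqrt(5.26e-10 x 0.1037) = 7.39e-6 M.
pOH = 5.13, so pH = 14.00 - 5.13 = 8.87.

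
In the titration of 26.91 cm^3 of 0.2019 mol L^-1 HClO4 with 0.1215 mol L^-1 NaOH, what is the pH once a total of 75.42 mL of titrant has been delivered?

n(acid) = 0.2019 x 0.02691 = 0.005433 mol; n(NaOH) added = 0.1215 x 0.07542 = 0.009164 mol.
Base is in excess by 0.009164 - 0.005433 = 0.003730 mol in a total volume of 0.1023 L.
[OH^-] = 0.003730/0.1023 = 0.03645 M, so pOH = 1.44 and pH = 14.00 - 1.44 = 12.56.

12.56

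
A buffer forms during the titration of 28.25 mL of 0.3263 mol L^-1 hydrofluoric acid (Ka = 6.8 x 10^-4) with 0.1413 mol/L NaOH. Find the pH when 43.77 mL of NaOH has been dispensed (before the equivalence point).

3.48

Initial n(HF) = 0.3263 x 0.02825 = 0.009218 mol.
n(NaOH) added = 0.1413 x 0.04377 = 0.006185 mol, converting that many moles of HF to F-.
Remaining n(HF) = 0.003033 mol; n(F-) = 0.006185 mol.
By Henderson-Hasselbalch, pH = pKa + log([A^-]/[HA]) = 3.17 + log(0.006185/0.003033) = 3.17 + (+0.31) = 3.48.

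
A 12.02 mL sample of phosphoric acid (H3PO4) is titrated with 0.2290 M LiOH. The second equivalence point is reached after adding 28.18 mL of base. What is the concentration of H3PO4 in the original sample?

0.268 M

n(LiOH) = 0.2290 x 0.02818 = 0.006453 mol.
At the second equivalence point, 2 mol OH^- react per mol H3PO4, so n(H3PO4) = 0.006453 / 2 = 0.003227 mol.
[H3PO4] = 0.003227 / 0.01202 L = 0.268 M.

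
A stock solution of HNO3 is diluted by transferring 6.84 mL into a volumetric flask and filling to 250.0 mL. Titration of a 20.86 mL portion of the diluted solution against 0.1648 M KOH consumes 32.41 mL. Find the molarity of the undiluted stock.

n(KOH) = 0.1648 x 0.03241 = 0.005341 mol.
n(HNO3) in the aliquot = 0.005341 mol.
[diluted HNO3] = 0.005341 / 0.02086 = 0.2560 M.
Dilution factor = 250.0/6.840 = 36.55, so [stock] = 0.2560 x 36.55 = 9.36 M.

9.36 M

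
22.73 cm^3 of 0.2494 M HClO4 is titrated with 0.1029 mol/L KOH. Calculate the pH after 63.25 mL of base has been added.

n(acid) = 0.2494 x 0.02273 = 0.005669 mol; n(KOH) added = 0.1029 x 0.06325 = 0.006508 mol.
Base is in excess by 0.006508 - 0.005669 = 0.0008396 mol in a total volume of 0.08598 L.
[OH^-] = 0.0008396/0.08598 = 0.009765 M, so pOH = 2.01 and pH = 14.00 - 2.01 = 11.99.

11.99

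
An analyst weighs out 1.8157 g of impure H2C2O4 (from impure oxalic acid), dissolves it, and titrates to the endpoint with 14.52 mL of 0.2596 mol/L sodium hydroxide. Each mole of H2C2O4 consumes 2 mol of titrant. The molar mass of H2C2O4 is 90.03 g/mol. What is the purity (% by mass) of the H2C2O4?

9.35%

n(NaOH) = 0.2596 x 0.01452 = 0.003769 mol.
n(H2C2O4) = 0.003769 / 2 = 0.001885 mol.
mass of H2C2O4 = 0.001885 x 90.03 = 0.1697 g.
% purity = 0.1697 / 1.8157 x 100 = 9.35%.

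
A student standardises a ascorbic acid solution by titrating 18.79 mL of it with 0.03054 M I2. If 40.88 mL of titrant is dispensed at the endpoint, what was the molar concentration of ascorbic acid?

n(I2) = 0.03054 x 0.04088 = 0.001248 mol.
From the balanced equation, 1 mol I2 reacts with 1 mol ascorbic acid, so n(ascorbic acid) = 0.001248 x 1/1 = 0.001248 mol.
[ascorbic acid] = 0.001248 / 0.01879 L = 0.0664 M.

0.0664 M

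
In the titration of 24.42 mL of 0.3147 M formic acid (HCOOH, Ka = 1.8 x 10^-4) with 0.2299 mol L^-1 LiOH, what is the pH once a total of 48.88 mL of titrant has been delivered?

n(acid) = 0.3147 x 0.02442 = 0.007685 mol; n(LiOH) added = 0.2299 x 0.04888 = 0.01124 mol.
Base is in excess by 0.01124 - 0.007685 = 0.003553 mol in a total volume of 0.07330 L.
[OH^-] = 0.003553/0.07330 = 0.04847 M, so pOH = 1.31 and pH = 14.00 - 1.31 = 12.69.

12.69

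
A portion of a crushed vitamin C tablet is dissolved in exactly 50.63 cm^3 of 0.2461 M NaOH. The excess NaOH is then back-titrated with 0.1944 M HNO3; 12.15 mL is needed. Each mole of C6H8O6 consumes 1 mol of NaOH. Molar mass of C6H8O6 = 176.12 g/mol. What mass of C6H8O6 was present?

1.78 g

Total n(NaOH) added = 0.2461 x 0.05063 = 0.01246 mol.
n(HNO3) used = 0.1944 x 0.01215 = 0.002362 mol, which equals the excess n(NaOH).
So n(NaOH) consumed by the sample = 0.01246 - 0.002362 = 0.01010 mol.
n(C6H8O6) = 0.01010 / 1 = 0.01010 mol.
mass = 0.01010 mol x 176.12 g/mol = 1.78 g.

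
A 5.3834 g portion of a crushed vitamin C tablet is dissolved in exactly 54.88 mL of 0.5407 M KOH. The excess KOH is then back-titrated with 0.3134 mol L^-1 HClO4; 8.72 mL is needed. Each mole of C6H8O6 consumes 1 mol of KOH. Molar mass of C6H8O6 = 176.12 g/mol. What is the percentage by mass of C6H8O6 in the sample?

Total n(KOH) added = 0.5407 x 0.05488 = 0.02967 mol.
n(HClO4) used = 0.3134 x 0.008720 = 0.002733 mol, which equals the excess n(KOH).
So n(KOH) consumed by the sample = 0.02967 - 0.002733 = 0.02694 mol.
n(C6H8O6) = 0.02694 / 1 = 0.02694 mol.
mass C6H8O6 = 0.02694 x 176.12 = 4.745 g, so %C6H8O6 = 4.745/5.3834 x 100 = 88.1%.

88.1%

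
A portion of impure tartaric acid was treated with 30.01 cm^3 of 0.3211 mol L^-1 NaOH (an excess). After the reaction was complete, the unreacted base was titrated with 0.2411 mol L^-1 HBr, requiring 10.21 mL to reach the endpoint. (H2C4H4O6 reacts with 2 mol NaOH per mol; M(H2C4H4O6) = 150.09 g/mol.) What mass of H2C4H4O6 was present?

0.538 g

Total n(NaOH) added = 0.3211 x 0.03001 = 0.009636 mol.
n(HBr) used = 0.2411 x 0.01021 = 0.002462 mol, which equals the excess n(NaOH).
So n(NaOH) consumed by the sample = 0.009636 - 0.002462 = 0.007175 mol.
n(H2C4H4O6) = 0.007175 / 2 = 0.003587 mol.
mass = 0.003587 mol x 150.09 g/mol = 0.538 g.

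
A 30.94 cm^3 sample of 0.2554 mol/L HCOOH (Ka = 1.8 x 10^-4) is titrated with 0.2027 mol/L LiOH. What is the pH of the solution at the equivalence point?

n(HCOOH) = 0.2554 x 0.03094 = 0.007902 mol; V(LiOH) at equivalence = 0.007902/0.2027 = 0.03898 L.
At equivalence all the acid is converted to HCOO-; total volume = 0.03094 + 0.03898 = 0.06992 L, so [HCOO-] = 0.007902/0.06992 = 0.1130 M.
Kb = Kw/Ka = 1.0e-14 / 1.8 x 10^-4 = 5.56e-11.
[OH^-] = sqrt(Kb x [HCOO-]) = sqrt(5.56e-11 x 0.1130) = 2.51e-6 M.
pOH = 5.60, so pH = 14.00 - 5.60 = 8.40.

8.40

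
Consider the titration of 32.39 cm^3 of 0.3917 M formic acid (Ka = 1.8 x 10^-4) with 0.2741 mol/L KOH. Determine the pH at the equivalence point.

8.48

n(HCOOH) = 0.3917 x 0.03239 = 0.01269 mol; V(KOH) at equivalence = 0.01269/0.2741 = 0.04629 L.
At equivalence all the acid is converted to HCOO-; total volume = 0.03239 + 0.04629 = 0.07868 L, so [HCOO-] = 0.01269/0.07868 = 0.1613 M.
Kb = Kw/Ka = 1.0e-14 / 1.8 x 10^-4 = 5.56e-11.
[OH^-] = sqrt(Kb x [HCOO-]) = sqrt(5.56e-11 x 0.1613) = 2.99e-6 M.
pOH = 5.52, so pH = 14.00 - 5.52 = 8.48.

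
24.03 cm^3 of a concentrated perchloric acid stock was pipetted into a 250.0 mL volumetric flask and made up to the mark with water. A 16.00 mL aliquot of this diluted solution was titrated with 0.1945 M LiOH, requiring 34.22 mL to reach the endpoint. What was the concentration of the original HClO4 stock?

4.33 M

n(LiOH) = 0.1945 x 0.03422 = 0.006656 mol.
n(HClO4) in the aliquot = 0.006656 mol.
[diluted HClO4] = 0.006656 / 0.01600 = 0.4160 M.
Dilution factor = 250.0/24.03 = 10.40, so [stock] = 0.4160 x 10.40 = 4.33 M.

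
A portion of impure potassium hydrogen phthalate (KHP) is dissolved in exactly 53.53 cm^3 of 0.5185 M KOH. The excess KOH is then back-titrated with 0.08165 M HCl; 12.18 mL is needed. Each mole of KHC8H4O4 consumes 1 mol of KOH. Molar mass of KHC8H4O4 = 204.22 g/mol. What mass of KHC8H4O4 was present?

Total n(KOH) added = 0.5185 x 0.05353 = 0.02776 mol.
n(HCl) used = 0.08165 x 0.01218 = 0.0009945 mol, which equals the excess n(KOH).
So n(KOH) consumed by the sample = 0.02776 - 0.0009945 = 0.02676 mol.
n(KHC8H4O4) = 0.02676 / 1 = 0.02676 mol.
mass = 0.02676 mol x 204.22 g/mol = 5.47 g.

5.47 g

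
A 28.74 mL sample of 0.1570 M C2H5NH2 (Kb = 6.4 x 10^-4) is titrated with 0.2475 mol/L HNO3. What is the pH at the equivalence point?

5.91

n(C2H5NH2) = 0.1570 x 0.02874 = 0.004512 mol; V(HNO3) at equivalence = 0.004512/0.2475 = 0.01823 L.
At equivalence the base is fully converted to C2H5NH3+; total volume = 0.04697 L, so [C2H5NH3+] = 0.004512/0.04697 = 0.09606 M.
Ka(C2H5NH3+) = Kw/Kb = 1.0e-14 / 6.4 x 10^-4 = 1.56e-11.
[H^+] = sqrt(Ka x [C2H5NH3+]) = sqrt(1.56e-11 x 0.09606) = 1.23e-6 M.
pH = -log(1.23e-6) = 5.91.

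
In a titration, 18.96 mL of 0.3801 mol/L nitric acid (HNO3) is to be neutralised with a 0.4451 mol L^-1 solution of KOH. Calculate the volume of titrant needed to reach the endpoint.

n(HNO3) = 0.3801 mol/L x 0.01896 L = 0.007207 mol.
At equivalence n(KOH) = n(HNO3) = 0.007207 mol.
V(KOH) = 0.007207 / 0.4451 = 0.01619 L = 16.2 mL.

16.2 mL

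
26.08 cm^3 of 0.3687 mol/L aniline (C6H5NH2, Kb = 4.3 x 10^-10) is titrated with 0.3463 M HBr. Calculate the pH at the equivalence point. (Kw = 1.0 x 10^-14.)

2.69

n(C6H5NH2) = 0.3687 x 0.02608 = 0.009616 mol; V(HBr) at equivalence = 0.009616/0.3463 = 0.02777 L.
At equivalence the base is fully converted to C6H5NH3+; total volume = 0.05385 L, so [C6H5NH3+] = 0.009616/0.05385 = 0.1786 M.
Ka(C6H5NH3+) = Kw/Kb = 1.0e-14 / 4.3 x 10^-10 = 2.33e-5.
[H^+] = sqrt(Ka x [C6H5NH3+]) = sqrt(2.33e-5 x 0.1786) = 0.00204 M.
pH = -log(0.00204) = 2.69.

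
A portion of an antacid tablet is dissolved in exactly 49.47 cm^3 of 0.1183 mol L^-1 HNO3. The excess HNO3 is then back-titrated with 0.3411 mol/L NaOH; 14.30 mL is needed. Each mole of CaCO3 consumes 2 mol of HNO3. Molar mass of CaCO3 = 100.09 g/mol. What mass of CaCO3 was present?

Total n(HNO3) added = 0.1183 x 0.04947 = 0.005852 mol.
n(NaOH) used = 0.3411 x 0.01430 = 0.004878 mol, which equals the excess n(HNO3).
So n(HNO3) consumed by the sample = 0.005852 - 0.004878 = 0.0009746 mol.
n(CaCO3) = 0.0009746 / 2 = 0.0004873 mol.
mass = 0.0004873 mol x 100.09 g/mol = 0.0488 g.

0.0488 g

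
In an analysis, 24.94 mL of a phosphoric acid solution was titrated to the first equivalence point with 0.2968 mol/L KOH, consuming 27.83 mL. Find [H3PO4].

0.331 M

n(KOH) = 0.2968 x 0.02783 = 0.008260 mol.
At the first equivalence point, 1 mol OH^- react per mol H3PO4, so n(H3PO4) = 0.008260 / 1 = 0.008260 mol.
[H3PO4] = 0.008260 / 0.02494 L = 0.331 M.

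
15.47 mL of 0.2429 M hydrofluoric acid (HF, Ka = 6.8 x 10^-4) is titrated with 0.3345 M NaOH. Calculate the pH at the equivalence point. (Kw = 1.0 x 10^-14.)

n(HF) = 0.2429 x 0.01547 = 0.003758 mol; V(NaOH) at equivalence = 0.003758/0.3345 = 0.01123 L.
At equivalence all the acid is converted to F-; total volume = 0.01547 + 0.01123 = 0.02670 L, so [F-] = 0.003758/0.02670 = 0.1407 M.
Kb = Kw/Ka = 1.0e-14 / 6.8 x 10^-4 = 1.47e-11.
[OH^-] = sqrt(Kb x [F-]) = sqrt(1.47e-11 x 0.1407) = 1.44e-6 M.
pOH = 5.84, so pH = 14.00 - 5.84 = 8.16.

8.16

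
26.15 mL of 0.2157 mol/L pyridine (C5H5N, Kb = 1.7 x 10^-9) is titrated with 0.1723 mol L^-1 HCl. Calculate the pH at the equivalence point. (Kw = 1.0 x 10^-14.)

n(C5H5N) = 0.2157 x 0.02615 = 0.005641 mol; V(HCl) at equivalence = 0.005641/0.1723 = 0.03274 L.
At equivalence the base is fully converted to C5H5NH+; total volume = 0.05889 L, so [C5H5NH+] = 0.005641/0.05889 = 0.09579 M.
Ka(C5H5NH+) = Kw/Kb = 1.0e-14 / 1.7 x 10^-9 = 5.88e-6.
[H^+] = sqrt(Ka x [C5H5NH+]) = sqrt(5.88e-6 x 0.09579) = 0.000751 M.
pH = -log(0.000751) = 3.12.

3.12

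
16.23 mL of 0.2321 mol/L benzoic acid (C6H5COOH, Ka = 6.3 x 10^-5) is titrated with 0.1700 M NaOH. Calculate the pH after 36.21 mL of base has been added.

12.66

n(acid) = 0.2321 x 0.01623 = 0.003767 mol; n(NaOH) added = 0.1700 x 0.03621 = 0.006156 mol.
Base is in excess by 0.006156 - 0.003767 = 0.002389 mol in a total volume of 0.05244 L.
[OH^-] = 0.002389/0.05244 = 0.04555 M, so pOH = 1.34 and pH = 14.00 - 1.34 = 12.66.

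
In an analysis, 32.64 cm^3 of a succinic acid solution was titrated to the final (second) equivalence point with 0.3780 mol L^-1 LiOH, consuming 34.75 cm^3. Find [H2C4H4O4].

n(LiOH) = 0.3780 x 0.03475 = 0.01314 mol.
At the final (second) equivalence point, 2 mol OH^- react per mol H2C4H4O4, so n(H2C4H4O4) = 0.01314 / 2 = 0.006568 mol.
[H2C4H4O4] = 0.006568 / 0.03264 L = 0.201 M.

0.201 M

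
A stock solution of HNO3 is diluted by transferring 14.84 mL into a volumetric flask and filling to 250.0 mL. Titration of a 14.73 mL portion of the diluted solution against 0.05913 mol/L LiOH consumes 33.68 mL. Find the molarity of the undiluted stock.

n(LiOH) = 0.05913 x 0.03368 = 0.001991 mol.
n(HNO3) in the aliquot = 0.001991 mol.
[diluted HNO3] = 0.001991 / 0.01473 = 0.1352 M.
Dilution factor = 250.0/14.84 = 16.85, so [stock] = 0.1352 x 16.85 = 2.28 M.

2.28 M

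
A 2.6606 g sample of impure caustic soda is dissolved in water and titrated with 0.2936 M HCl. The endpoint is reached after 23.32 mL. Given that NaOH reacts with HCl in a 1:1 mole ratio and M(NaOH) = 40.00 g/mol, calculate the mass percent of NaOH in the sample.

10.3%

n(HCl) = 0.2936 x 0.02332 = 0.006847 mol.
n(NaOH) = 0.006847 / 1 = 0.006847 mol.
mass of NaOH = 0.006847 x 40.00 = 0.2739 g.
% purity = 0.2739 / 2.6606 x 100 = 10.3%.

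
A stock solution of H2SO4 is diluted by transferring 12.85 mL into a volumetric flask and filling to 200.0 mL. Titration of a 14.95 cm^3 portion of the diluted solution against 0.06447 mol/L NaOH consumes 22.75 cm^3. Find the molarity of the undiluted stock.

n(NaOH) = 0.06447 x 0.02275 = 0.001467 mol.
n(H2SO4) in the aliquot = 0.001467 x 1/2 = 0.0007333 mol.
[diluted H2SO4] = 0.0007333 / 0.01495 = 0.04905 M.
Dilution factor = 200.0/12.85 = 15.56, so [stock] = 0.04905 x 15.56 = 0.763 M.

0.763 M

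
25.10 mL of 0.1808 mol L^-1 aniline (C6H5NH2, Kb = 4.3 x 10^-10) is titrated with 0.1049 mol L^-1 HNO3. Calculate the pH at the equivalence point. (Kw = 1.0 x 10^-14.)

2.91

n(C6H5NH2) = 0.1808 x 0.02510 = 0.004538 mol; V(HNO3) at equivalence = 0.004538/0.1049 = 0.04326 L.
At equivalence the base is fully converted to C6H5NH3+; total volume = 0.06836 L, so [C6H5NH3+] = 0.004538/0.06836 = 0.06638 M.
Ka(C6H5NH3+) = Kw/Kb = 1.0e-14 / 4.3 x 10^-10 = 2.33e-5.
[H^+] = sqrt(Ka x [C6H5NH3+]) = sqrt(2.33e-5 x 0.06638) = 0.00124 M.
pH = -log(0.00124) = 2.91.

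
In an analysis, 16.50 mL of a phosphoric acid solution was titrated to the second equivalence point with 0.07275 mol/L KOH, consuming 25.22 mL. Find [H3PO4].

n(KOH) = 0.07275 x 0.02522 = 0.001835 mol.
At the second equivalence point, 2 mol OH^- react per mol H3PO4, so n(H3PO4) = 0.001835 / 2 = 0.0009174 mol.
[H3PO4] = 0.0009174 / 0.01650 L = 0.0556 M.

0.0556 M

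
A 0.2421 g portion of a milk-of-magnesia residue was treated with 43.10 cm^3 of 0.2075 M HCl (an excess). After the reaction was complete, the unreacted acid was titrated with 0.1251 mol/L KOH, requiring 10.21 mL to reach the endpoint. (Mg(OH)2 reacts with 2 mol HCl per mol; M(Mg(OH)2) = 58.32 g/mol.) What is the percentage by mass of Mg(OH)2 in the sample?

92.3%

Total n(HCl) added = 0.2075 x 0.04310 = 0.008943 mol.
n(KOH) used = 0.1251 x 0.01021 = 0.001277 mol, which equals the excess n(HCl).
So n(HCl) consumed by the sample = 0.008943 - 0.001277 = 0.007666 mol.
n(Mg(OH)2) = 0.007666 / 2 = 0.003833 mol.
mass Mg(OH)2 = 0.003833 x 58.32 = 0.2235 g, so %Mg(OH)2 = 0.2235/0.2421 x 100 = 92.3%.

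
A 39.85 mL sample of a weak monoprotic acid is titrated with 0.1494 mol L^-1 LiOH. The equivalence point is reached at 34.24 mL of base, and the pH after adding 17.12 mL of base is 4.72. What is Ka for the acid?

1.9 x 10^-5

17.12 mL is half of the equivalence volume, so this is the half-equivalence point where [HA] = [A^-].
At half-equivalence pH = pKa, so pKa = 4.72.
Ka = 10^(-4.72) = 1.9 x 10^-5.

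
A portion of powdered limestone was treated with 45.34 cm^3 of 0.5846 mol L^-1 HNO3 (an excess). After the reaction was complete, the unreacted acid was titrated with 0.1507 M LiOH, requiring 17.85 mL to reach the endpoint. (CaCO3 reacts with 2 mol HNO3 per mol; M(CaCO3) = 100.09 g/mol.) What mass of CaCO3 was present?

Total n(HNO3) added = 0.5846 x 0.04534 = 0.02651 mol.
n(LiOH) used = 0.1507 x 0.01785 = 0.002690 mol, which equals the excess n(HNO3).
So n(HNO3) consumed by the sample = 0.02651 - 0.002690 = 0.02382 mol.
n(CaCO3) = 0.02382 / 2 = 0.01191 mol.
mass = 0.01191 mol x 100.09 g/mol = 1.19 g.

1.19 g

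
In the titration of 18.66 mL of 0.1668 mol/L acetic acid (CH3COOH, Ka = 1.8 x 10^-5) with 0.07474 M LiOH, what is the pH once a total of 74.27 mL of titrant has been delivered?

12.42

n(acid) = 0.1668 x 0.01866 = 0.003112 mol; n(LiOH) added = 0.07474 x 0.07427 = 0.005551 mol.
Base is in excess by 0.005551 - 0.003112 = 0.002438 mol in a total volume of 0.09293 L.
[OH^-] = 0.002438/0.09293 = 0.02624 M, so pOH = 1.58 and pH = 14.00 - 1.58 = 12.42.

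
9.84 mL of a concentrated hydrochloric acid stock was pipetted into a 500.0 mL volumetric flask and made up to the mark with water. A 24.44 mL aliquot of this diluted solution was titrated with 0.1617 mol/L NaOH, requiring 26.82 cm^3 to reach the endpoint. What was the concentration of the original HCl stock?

n(NaOH) = 0.1617 x 0.02682 = 0.004337 mol.
n(HCl) in the aliquot = 0.004337 mol.
[diluted HCl] = 0.004337 / 0.02444 = 0.1774 M.
Dilution factor = 500.0/9.840 = 50.81, so [stock] = 0.1774 x 50.81 = 9.02 M.

9.02 M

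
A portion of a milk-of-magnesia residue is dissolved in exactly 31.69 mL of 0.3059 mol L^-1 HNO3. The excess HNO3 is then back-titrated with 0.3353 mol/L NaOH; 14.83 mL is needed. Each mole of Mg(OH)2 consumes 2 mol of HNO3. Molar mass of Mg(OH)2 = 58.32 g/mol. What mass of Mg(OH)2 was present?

Total n(HNO3) added = 0.3059 x 0.03169 = 0.009694 mol.
n(NaOH) used = 0.3353 x 0.01483 = 0.004972 mol, which equals the excess n(HNO3).
So n(HNO3) consumed by the sample = 0.009694 - 0.004972 = 0.004721 mol.
n(Mg(OH)2) = 0.004721 / 2 = 0.002361 mol.
mass = 0.002361 mol x 58.32 g/mol = 0.138 g.

0.138 g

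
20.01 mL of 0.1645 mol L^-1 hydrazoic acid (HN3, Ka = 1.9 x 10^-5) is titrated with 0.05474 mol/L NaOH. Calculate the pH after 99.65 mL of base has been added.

12.26

n(acid) = 0.1645 x 0.02001 = 0.003292 mol; n(NaOH) added = 0.05474 x 0.09965 = 0.005455 mol.
Base is in excess by 0.005455 - 0.003292 = 0.002163 mol in a total volume of 0.1197 L.
[OH^-] = 0.002163/0.1197 = 0.01808 M, so pOH = 1.74 and pH = 14.00 - 1.74 = 12.26.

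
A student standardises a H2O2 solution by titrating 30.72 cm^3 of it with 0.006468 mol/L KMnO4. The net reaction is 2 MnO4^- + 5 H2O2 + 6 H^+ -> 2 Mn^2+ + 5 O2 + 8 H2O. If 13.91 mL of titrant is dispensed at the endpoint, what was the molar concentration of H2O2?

n(KMnO4) = 0.006468 x 0.01391 = 8.997e-5 mol.
From the balanced equation, 2 mol KMnO4 reacts with 5 mol H2O2, so n(H2O2) = 8.997e-5 x 5/2 = 0.0002249 mol.
[H2O2] = 0.0002249 / 0.03072 L = 0.00732 M.

0.00732 M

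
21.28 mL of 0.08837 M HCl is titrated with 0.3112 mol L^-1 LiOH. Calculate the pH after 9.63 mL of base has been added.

n(acid) = 0.08837 x 0.02128 = 0.001881 mol; n(LiOH) added = 0.3112 x 0.009630 = 0.002997 mol.
Base is in excess by 0.002997 - 0.001881 = 0.001116 mol in a total volume of 0.03091 L.
[OH^-] = 0.001116/0.03091 = 0.03612 M, so pOH = 1.44 and pH = 14.00 - 1.44 = 12.56.

12.56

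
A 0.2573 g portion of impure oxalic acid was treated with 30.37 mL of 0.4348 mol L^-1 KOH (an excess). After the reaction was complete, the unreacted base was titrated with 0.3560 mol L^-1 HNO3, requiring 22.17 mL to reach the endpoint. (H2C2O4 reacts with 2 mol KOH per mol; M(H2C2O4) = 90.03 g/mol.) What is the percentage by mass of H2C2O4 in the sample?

92.9%

Total n(KOH) added = 0.4348 x 0.03037 = 0.01320 mol.
n(HNO3) used = 0.3560 x 0.02217 = 0.007893 mol, which equals the excess n(KOH).
So n(KOH) consumed by the sample = 0.01320 - 0.007893 = 0.005312 mol.
n(H2C2O4) = 0.005312 / 2 = 0.002656 mol.
mass H2C2O4 = 0.002656 x 90.03 = 0.2391 g, so %H2C2O4 = 0.2391/0.2573 x 100 = 92.9%.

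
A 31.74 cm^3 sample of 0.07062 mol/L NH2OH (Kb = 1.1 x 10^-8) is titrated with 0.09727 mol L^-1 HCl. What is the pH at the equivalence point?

n(NH2OH) = 0.07062 x 0.03174 = 0.002241 mol; V(HCl) at equivalence = 0.002241/0.09727 = 0.02304 L.
At equivalence the base is fully converted to NH3OH+; total volume = 0.05478 L, so [NH3OH+] = 0.002241/0.05478 = 0.04091 M.
Ka(NH3OH+) = Kw/Kb = 1.0e-14 / 1.1 x 10^-8 = 9.09e-7.
[H^+] = sqrt(Ka x [NH3OH+]) = sqrt(9.09e-7 x 0.04091) = 0.000193 M.
pH = -log(0.000193) = 3.71.

3.71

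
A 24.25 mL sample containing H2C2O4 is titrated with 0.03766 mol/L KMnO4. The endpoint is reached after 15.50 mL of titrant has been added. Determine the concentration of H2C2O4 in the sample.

n(KMnO4) = 0.03766 x 0.01550 = 0.0005837 mol.
From the balanced equation, 2 mol KMnO4 reacts with 5 mol H2C2O4, so n(H2C2O4) = 0.0005837 x 5/2 = 0.001459 mol.
[H2C2O4] = 0.001459 / 0.02425 L = 0.0602 M.

0.0602 M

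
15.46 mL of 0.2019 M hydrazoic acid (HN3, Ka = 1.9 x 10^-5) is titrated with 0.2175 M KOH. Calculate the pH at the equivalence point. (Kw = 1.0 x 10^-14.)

8.87

n(HN3) = 0.2019 x 0.01546 = 0.003121 mol; V(KOH) at equivalence = 0.003121/0.2175 = 0.01435 L.
At equivalence all the acid is converted to N3-; total volume = 0.01546 + 0.01435 = 0.02981 L, so [N3-] = 0.003121/0.02981 = 0.1047 M.
Kb = Kw/Ka = 1.0e-14 / 1.9 x 10^-5 = 5.26e-10.
[OH^-] = sqrt(Kb x [N3-]) = sqrt(5.26e-10 x 0.1047) = 7.42e-6 M.
pOH = 5.13, so pH = 14.00 - 5.13 = 8.87.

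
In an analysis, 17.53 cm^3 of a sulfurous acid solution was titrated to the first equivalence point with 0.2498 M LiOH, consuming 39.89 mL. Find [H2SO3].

0.568 M

n(LiOH) = 0.2498 x 0.03989 = 0.009965 mol.
At the first equivalence point, 1 mol OH^- react per mol H2SO3, so n(H2SO3) = 0.009965 / 1 = 0.009965 mol.
[H2SO3] = 0.009965 / 0.01753 L = 0.568 M.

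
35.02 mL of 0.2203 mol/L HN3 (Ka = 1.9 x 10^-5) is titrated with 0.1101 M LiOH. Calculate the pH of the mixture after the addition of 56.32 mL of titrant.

5.33

Initial n(HN3) = 0.2203 x 0.03502 = 0.007715 mol.
n(LiOH) added = 0.1101 x 0.05632 = 0.006201 mol, converting that many moles of HN3 to N3-.
Remaining n(HN3) = 0.001514 mol; n(N3-) = 0.006201 mol.
By Henderson-Hasselbalch, pH = pKa + log([A^-]/[HA]) = 4.72 + log(0.006201/0.001514) = 4.72 + (+0.61) = 5.33.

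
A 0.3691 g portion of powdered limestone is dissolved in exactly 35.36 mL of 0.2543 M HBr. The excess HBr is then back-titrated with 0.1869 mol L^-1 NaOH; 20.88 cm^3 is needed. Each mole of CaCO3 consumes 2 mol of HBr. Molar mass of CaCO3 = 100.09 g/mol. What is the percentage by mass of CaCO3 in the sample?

69.0%

Total n(HBr) added = 0.2543 x 0.03536 = 0.008992 mol.
n(NaOH) used = 0.1869 x 0.02088 = 0.003902 mol, which equals the excess n(HBr).
So n(HBr) consumed by the sample = 0.008992 - 0.003902 = 0.005090 mol.
n(CaCO3) = 0.005090 / 2 = 0.002545 mol.
mass CaCO3 = 0.002545 x 100.09 = 0.2547 g, so %CaCO3 = 0.2547/0.3691 x 100 = 69.0%.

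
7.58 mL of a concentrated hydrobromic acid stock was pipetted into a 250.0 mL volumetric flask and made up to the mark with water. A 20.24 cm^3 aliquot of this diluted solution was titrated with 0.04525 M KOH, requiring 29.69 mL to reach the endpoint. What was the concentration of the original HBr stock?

n(KOH) = 0.04525 x 0.02969 = 0.001343 mol.
n(HBr) in the aliquot = 0.001343 mol.
[diluted HBr] = 0.001343 / 0.02024 = 0.06638 M.
Dilution factor = 250.0/7.580 = 32.98, so [stock] = 0.06638 x 32.98 = 2.19 M.

2.19 M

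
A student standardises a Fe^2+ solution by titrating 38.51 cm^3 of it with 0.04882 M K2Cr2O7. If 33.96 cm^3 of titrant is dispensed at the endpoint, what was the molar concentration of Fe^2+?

0.258 M

n(K2Cr2O7) = 0.04882 x 0.03396 = 0.001658 mol.
From the balanced equation, 1 mol K2Cr2O7 reacts with 6 mol Fe^2+, so n(Fe^2+) = 0.001658 x 6/1 = 0.009948 mol.
[Fe^2+] = 0.009948 / 0.03851 L = 0.258 M.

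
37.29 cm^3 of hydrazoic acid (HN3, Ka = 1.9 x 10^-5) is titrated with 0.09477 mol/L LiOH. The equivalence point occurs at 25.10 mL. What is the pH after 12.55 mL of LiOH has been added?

12.55 mL is exactly half the equivalence volume (25.10/2), i.e. the half-equivalence point.
There, n(HA) = n(A^-), so pH = pKa = -log(1.9 x 10^-5) = 4.72.

4.72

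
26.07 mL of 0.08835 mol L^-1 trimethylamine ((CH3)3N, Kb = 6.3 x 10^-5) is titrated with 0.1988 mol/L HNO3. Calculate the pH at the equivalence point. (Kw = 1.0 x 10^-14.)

5.51

n((CH3)3N) = 0.08835 x 0.02607 = 0.002303 mol; V(HNO3) at equivalence = 0.002303/0.1988 = 0.01159 L.
At equivalence the base is fully converted to (CH3)3NH+; total volume = 0.03766 L, so [(CH3)3NH+] = 0.002303/0.03766 = 0.06117 M.
Ka((CH3)3NH+) = Kw/Kb = 1.0e-14 / 6.3 x 10^-5 = 1.59e-10.
[H^+] = sqrt(Ka x [(CH3)3NH+]) = sqrt(1.59e-10 x 0.06117) = 3.12e-6 M.
pH = -log(3.12e-6) = 5.51.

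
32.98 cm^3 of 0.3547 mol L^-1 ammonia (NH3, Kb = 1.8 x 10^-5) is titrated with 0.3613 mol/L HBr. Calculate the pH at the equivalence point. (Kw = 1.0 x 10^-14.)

5.00

n(NH3) = 0.3547 x 0.03298 = 0.01170 mol; V(HBr) at equivalence = 0.01170/0.3613 = 0.03238 L.
At equivalence the base is fully converted to NH4+; total volume = 0.06536 L, so [NH4+] = 0.01170/0.06536 = 0.1790 M.
Ka(NH4+) = Kw/Kb = 1.0e-14 / 1.8 x 10^-5 = 5.56e-10.
[H^+] = sqrt(Ka x [NH4+]) = sqrt(5.56e-10 x 0.1790) = 9.97e-6 M.
pH = -log(9.97e-6) = 5.00.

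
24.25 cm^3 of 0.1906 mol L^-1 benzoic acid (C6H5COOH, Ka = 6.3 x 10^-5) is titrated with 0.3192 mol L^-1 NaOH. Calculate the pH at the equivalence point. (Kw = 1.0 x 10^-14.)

8.64

n(C6H5COOH) = 0.1906 x 0.02425 = 0.004622 mol; V(NaOH) at equivalence = 0.004622/0.3192 = 0.01448 L.
At equivalence all the acid is converted to C6H5COO-; total volume = 0.02425 + 0.01448 = 0.03873 L, so [C6H5COO-] = 0.004622/0.03873 = 0.1193 M.
Kb = Kw/Ka = 1.0e-14 / 6.3 x 10^-5 = 1.59e-10.
[OH^-] = sqrt(Kb x [C6H5COO-]) = sqrt(1.59e-10 x 0.1193) = 4.35e-6 M.
pOH = 5.36, so pH = 14.00 - 5.36 = 8.64.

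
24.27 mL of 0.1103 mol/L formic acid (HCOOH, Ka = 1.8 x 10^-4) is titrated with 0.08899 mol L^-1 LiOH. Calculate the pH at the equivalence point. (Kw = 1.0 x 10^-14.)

n(HCOOH) = 0.1103 x 0.02427 = 0.002677 mol; V(LiOH) at equivalence = 0.002677/0.08899 = 0.03008 L.
At equivalence all the acid is converted to HCOO-; total volume = 0.02427 + 0.03008 = 0.05435 L, so [HCOO-] = 0.002677/0.05435 = 0.04925 M.
Kb = Kw/Ka = 1.0e-14 / 1.8 x 10^-4 = 5.56e-11.
[OH^-] = sqrt(Kb x [HCOO-]) = sqrt(5.56e-11 x 0.04925) = 1.65e-6 M.
pOH = 5.78, so pH = 14.00 - 5.78 = 8.22.

8.22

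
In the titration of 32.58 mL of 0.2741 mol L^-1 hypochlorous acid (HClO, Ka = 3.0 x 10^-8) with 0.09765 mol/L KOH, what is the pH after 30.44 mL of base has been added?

Initial n(HClO) = 0.2741 x 0.03258 = 0.008930 mol.
n(KOH) added = 0.09765 x 0.03044 = 0.002972 mol, converting that many moles of HClO to ClO-.
Remaining n(HClO) = 0.005958 mol; n(ClO-) = 0.002972 mol.
By Henderson-Hasselbalch, pH = pKa + log([A^-]/[HA]) = 7.52 + log(0.002972/0.005958) = 7.52 + (-0.30) = 7.22.

7.22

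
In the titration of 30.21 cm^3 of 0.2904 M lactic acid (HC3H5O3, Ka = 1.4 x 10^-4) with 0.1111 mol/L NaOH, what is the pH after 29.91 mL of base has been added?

3.64

Initial n(HC3H5O3) = 0.2904 x 0.03021 = 0.008773 mol.
n(NaOH) added = 0.1111 x 0.02991 = 0.003323 mol, converting that many moles of HC3H5O3 to C3H5O3-.
Remaining n(HC3H5O3) = 0.005450 mol; n(C3H5O3-) = 0.003323 mol.
By Henderson-Hasselbalch, pH = pKa + log([A^-]/[HA]) = 3.85 + log(0.003323/0.005450) = 3.85 + (-0.21) = 3.64.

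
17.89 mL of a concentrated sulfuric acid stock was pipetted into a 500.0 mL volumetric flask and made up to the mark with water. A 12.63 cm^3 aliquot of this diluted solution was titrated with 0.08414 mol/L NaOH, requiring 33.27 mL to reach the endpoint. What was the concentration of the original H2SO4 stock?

n(NaOH) = 0.08414 x 0.03327 = 0.002799 mol.
n(H2SO4) in the aliquot = 0.002799 x 1/2 = 0.001400 mol.
[diluted H2SO4] = 0.001400 / 0.01263 = 0.1108 M.
Dilution factor = 500.0/17.89 = 27.95, so [stock] = 0.1108 x 27.95 = 3.10 M.

3.10 M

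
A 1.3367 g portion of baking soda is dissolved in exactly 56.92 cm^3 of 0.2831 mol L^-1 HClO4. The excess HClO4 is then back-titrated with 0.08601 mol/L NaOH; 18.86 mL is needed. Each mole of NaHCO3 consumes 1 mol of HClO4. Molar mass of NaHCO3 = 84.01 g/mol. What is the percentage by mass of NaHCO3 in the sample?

91.1%

Total n(HClO4) added = 0.2831 x 0.05692 = 0.01611 mol.
n(NaOH) used = 0.08601 x 0.01886 = 0.001622 mol, which equals the excess n(HClO4).
So n(HClO4) consumed by the sample = 0.01611 - 0.001622 = 0.01449 mol.
n(NaHCO3) = 0.01449 / 1 = 0.01449 mol.
mass NaHCO3 = 0.01449 x 84.01 = 1.217 g, so %NaHCO3 = 1.217/1.3367 x 100 = 91.1%.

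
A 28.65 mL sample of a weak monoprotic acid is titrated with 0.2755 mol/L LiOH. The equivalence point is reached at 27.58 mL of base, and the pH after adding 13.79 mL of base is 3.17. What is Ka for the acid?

6.8 x 10^-4

13.79 mL is half of the equivalence volume, so this is the half-equivalence point where [HA] = [A^-].
At half-equivalence pH = pKa, so pKa = 3.17.
Ka = 10^(-3.17) = 6.8 x 10^-4.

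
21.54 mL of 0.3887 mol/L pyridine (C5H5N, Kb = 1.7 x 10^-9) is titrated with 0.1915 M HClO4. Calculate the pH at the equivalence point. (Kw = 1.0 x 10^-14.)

3.06

n(C5H5N) = 0.3887 x 0.02154 = 0.008373 mol; V(HClO4) at equivalence = 0.008373/0.1915 = 0.04372 L.
At equivalence the base is fully converted to C5H5NH+; total volume = 0.06526 L, so [C5H5NH+] = 0.008373/0.06526 = 0.1283 M.
Ka(C5H5NH+) = Kw/Kb = 1.0e-14 / 1.7 x 10^-9 = 5.88e-6.
[H^+] = sqrt(Ka x [C5H5NH+]) = sqrt(5.88e-6 x 0.1283) = 0.000869 M.
pH = -log(0.000869) = 3.06.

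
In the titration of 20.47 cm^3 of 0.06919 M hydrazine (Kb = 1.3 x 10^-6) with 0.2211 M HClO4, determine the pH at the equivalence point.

4.70

n(N2H4) = 0.06919 x 0.02047 = 0.001416 mol; V(HClO4) at equivalence = 0.001416/0.2211 = 0.006406 L.
At equivalence the base is fully converted to N2H5+; total volume = 0.02688 L, so [N2H5+] = 0.001416/0.02688 = 0.05270 M.
Ka(N2H5+) = Kw/Kb = 1.0e-14 / 1.3 x 10^-6 = 7.69e-9.
[H^+] = sqrt(Ka x [N2H5+]) = sqrt(7.69e-9 x 0.05270) = 2.01e-5 M.
pH = -log(2.01e-5) = 4.70.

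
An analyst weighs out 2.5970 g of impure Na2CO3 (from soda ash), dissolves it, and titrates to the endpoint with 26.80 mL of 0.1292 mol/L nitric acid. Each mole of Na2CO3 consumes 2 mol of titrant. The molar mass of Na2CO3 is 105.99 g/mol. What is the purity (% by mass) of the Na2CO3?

n(HNO3) = 0.1292 x 0.02680 = 0.003463 mol.
n(Na2CO3) = 0.003463 / 2 = 0.001731 mol.
mass of Na2CO3 = 0.001731 x 105.99 = 0.1835 g.
% purity = 0.1835 / 2.5970 x 100 = 7.07%.

7.07%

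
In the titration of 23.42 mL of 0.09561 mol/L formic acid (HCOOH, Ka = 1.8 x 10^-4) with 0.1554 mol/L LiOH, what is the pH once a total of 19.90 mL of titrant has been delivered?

12.29

n(acid) = 0.09561 x 0.02342 = 0.002239 mol; n(LiOH) added = 0.1554 x 0.01990 = 0.003092 mol.
Base is in excess by 0.003092 - 0.002239 = 0.0008533 mol in a total volume of 0.04332 L.
[OH^-] = 0.0008533/0.04332 = 0.01970 M, so pOH = 1.71 and pH = 14.00 - 1.71 = 12.29.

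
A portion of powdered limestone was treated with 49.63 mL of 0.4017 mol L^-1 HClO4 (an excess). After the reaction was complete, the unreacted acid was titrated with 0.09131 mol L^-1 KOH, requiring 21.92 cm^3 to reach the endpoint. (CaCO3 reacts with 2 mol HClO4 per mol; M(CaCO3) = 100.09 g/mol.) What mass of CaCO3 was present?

Total n(HClO4) added = 0.4017 x 0.04963 = 0.01994 mol.
n(KOH) used = 0.09131 x 0.02192 = 0.002002 mol, which equals the excess n(HClO4).
So n(HClO4) consumed by the sample = 0.01994 - 0.002002 = 0.01793 mol.
n(CaCO3) = 0.01793 / 2 = 0.008967 mol.
mass = 0.008967 mol x 100.09 g/mol = 0.898 g.

0.898 g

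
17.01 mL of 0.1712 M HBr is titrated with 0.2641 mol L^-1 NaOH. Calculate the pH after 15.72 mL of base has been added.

n(acid) = 0.1712 x 0.01701 = 0.002912 mol; n(NaOH) added = 0.2641 x 0.01572 = 0.004152 mol.
Base is in excess by 0.004152 - 0.002912 = 0.001240 mol in a total volume of 0.03273 L.
[OH^-] = 0.001240/0.03273 = 0.03787 M, so pOH = 1.42 and pH = 14.00 - 1.42 = 12.58.

12.58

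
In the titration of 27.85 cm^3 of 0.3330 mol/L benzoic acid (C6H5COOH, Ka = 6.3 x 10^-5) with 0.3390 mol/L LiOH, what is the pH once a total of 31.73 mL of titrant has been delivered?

12.40

n(acid) = 0.3330 x 0.02785 = 0.009274 mol; n(LiOH) added = 0.3390 x 0.03173 = 0.01076 mol.
Base is in excess by 0.01076 - 0.009274 = 0.001482 mol in a total volume of 0.05958 L.
[OH^-] = 0.001482/0.05958 = 0.02488 M, so pOH = 1.60 and pH = 14.00 - 1.60 = 12.40.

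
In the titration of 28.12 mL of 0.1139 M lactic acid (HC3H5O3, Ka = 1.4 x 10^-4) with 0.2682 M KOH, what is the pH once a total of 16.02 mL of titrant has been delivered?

n(acid) = 0.1139 x 0.02812 = 0.003203 mol; n(KOH) added = 0.2682 x 0.01602 = 0.004297 mol.
Base is in excess by 0.004297 - 0.003203 = 0.001094 mol in a total volume of 0.04414 L.
[OH^-] = 0.001094/0.04414 = 0.02478 M, so pOH = 1.61 and pH = 14.00 - 1.61 = 12.39.

12.39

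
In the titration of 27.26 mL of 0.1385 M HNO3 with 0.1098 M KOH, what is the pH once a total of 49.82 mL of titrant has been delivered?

n(acid) = 0.1385 x 0.02726 = 0.003776 mol; n(KOH) added = 0.1098 x 0.04982 = 0.005470 mol.
Base is in excess by 0.005470 - 0.003776 = 0.001695 mol in a total volume of 0.07708 L.
[OH^-] = 0.001695/0.07708 = 0.02199 M, so pOH = 1.66 and pH = 14.00 - 1.66 = 12.34.

12.34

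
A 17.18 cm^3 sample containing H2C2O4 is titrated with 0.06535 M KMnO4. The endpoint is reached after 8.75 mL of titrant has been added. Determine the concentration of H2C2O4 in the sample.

n(KMnO4) = 0.06535 x 0.008750 = 0.0005718 mol.
From the balanced equation, 2 mol KMnO4 reacts with 5 mol H2C2O4, so n(H2C2O4) = 0.0005718 x 5/2 = 0.001430 mol.
[H2C2O4] = 0.001430 / 0.01718 L = 0.0832 M.

0.0832 M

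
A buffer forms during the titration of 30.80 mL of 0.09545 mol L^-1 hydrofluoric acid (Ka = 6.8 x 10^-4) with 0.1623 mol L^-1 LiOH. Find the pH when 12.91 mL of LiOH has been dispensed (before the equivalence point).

3.56

Initial n(HF) = 0.09545 x 0.03080 = 0.002940 mol.
n(LiOH) added = 0.1623 x 0.01291 = 0.002095 mol, converting that many moles of HF to F-.
Remaining n(HF) = 0.0008446 mol; n(F-) = 0.002095 mol.
By Henderson-Hasselbalch, pH = pKa + log([A^-]/[HA]) = 3.17 + log(0.002095/0.0008446) = 3.17 + (+0.39) = 3.56.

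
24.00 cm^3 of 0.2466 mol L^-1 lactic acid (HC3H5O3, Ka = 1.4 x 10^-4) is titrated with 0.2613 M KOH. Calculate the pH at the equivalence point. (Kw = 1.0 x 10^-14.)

8.48

n(HC3H5O3) = 0.2466 x 0.02400 = 0.005918 mol; V(KOH) at equivalence = 0.005918/0.2613 = 0.02265 L.
At equivalence all the acid is converted to C3H5O3-; total volume = 0.02400 + 0.02265 = 0.04665 L, so [C3H5O3-] = 0.005918/0.04665 = 0.1269 M.
Kb = Kw/Ka = 1.0e-14 / 1.4 x 10^-4 = 7.14e-11.
[OH^-] = sqrt(Kb x [C3H5O3-]) = sqrt(7.14e-11 x 0.1269) = 3.01e-6 M.
pOH = 5.52, so pH = 14.00 - 5.52 = 8.48.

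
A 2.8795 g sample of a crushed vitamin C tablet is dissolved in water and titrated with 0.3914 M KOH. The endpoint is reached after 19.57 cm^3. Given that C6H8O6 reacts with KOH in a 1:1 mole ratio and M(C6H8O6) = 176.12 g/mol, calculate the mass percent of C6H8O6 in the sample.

n(KOH) = 0.3914 x 0.01957 = 0.007660 mol.
n(C6H8O6) = 0.007660 / 1 = 0.007660 mol.
mass of C6H8O6 = 0.007660 x 176.12 = 1.349 g.
% purity = 1.349 / 2.8795 x 100 = 46.8%.

46.8%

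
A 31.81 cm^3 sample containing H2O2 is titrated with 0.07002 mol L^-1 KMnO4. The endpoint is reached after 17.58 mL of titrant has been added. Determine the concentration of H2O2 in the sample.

n(KMnO4) = 0.07002 x 0.01758 = 0.001231 mol.
From the balanced equation, 2 mol KMnO4 reacts with 5 mol H2O2, so n(H2O2) = 0.001231 x 5/2 = 0.003077 mol.
[H2O2] = 0.003077 / 0.03181 L = 0.0967 M.

0.0967 M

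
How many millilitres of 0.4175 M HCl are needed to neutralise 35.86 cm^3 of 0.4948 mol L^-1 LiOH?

42.5 mL

n(LiOH) = 0.4948 mol/L x 0.03586 L = 0.01774 mol.
At equivalence n(HCl) = n(LiOH) = 0.01774 mol.
V(HCl) = 0.01774 / 0.4175 = 0.04250 L = 42.5 mL.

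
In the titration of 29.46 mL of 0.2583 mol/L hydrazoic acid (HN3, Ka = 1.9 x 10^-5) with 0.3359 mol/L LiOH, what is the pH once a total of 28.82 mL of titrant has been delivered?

n(acid) = 0.2583 x 0.02946 = 0.007610 mol; n(LiOH) added = 0.3359 x 0.02882 = 0.009681 mol.
Base is in excess by 0.009681 - 0.007610 = 0.002071 mol in a total volume of 0.05828 L.
[OH^-] = 0.002071/0.05828 = 0.03554 M, so pOH = 1.45 and pH = 14.00 - 1.45 = 12.55.

12.55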